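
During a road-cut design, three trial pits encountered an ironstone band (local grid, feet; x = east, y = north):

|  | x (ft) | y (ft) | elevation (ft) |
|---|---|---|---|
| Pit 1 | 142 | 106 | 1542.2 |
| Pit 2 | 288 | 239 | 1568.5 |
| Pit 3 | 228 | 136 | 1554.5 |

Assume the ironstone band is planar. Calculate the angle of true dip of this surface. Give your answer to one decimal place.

Two edge vectors: Pit 1→Pit 2 = (146, 133, 26.3), Pit 1→Pit 3 = (86, 30, 12.3).
Normal n = (Pit 1→Pit 2) × (Pit 1→Pit 3) = (846.9, 466, -7058).
So ∂z/∂x = −n_x/n_z = 0.11999 and ∂z/∂y = −n_y/n_z = 0.06602.
Gradient magnitude |∇z| = √(a² + b²) = √(0.01440 + 0.00436) = 0.13696.
True dip = arctan(0.13696) = 7.8°, dipping toward WSW (azimuth ≈ 241°).

7.8°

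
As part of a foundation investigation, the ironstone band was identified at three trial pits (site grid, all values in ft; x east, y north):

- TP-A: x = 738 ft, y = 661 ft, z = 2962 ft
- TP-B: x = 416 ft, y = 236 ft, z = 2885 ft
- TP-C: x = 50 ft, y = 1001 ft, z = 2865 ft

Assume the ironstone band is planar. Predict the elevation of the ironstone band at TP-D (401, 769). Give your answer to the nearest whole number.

Let the plane be z = a·x + b·y + c.
TP-B−TP-A: −322a − 425b = −77;  TP-C−TP-A: −688a + 340b = −97.
Solving gives a = 0.16772, b = 0.05410.
Then c = 2962 − a·738 − b·661 = 2802.46.
At (401, 769): z = 67.3 + 41.6 + 2802.46 = 2911.3 ft.

2911 ft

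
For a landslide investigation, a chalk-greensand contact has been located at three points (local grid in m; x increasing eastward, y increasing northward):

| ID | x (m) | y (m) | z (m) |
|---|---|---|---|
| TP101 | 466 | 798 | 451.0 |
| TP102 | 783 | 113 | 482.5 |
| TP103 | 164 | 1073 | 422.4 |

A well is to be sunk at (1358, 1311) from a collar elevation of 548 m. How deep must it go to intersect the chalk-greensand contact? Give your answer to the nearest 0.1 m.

Let the plane be z = a·x + b·y + c.
TP102−TP101: 317a − 685b = 31.5;  TP103−TP101: −302a + 275b = −28.6.
Solving gives a = 0.091303, b = −0.003733.
Then c = 451 − a·466 − b·798 = 411.43.
At (1358, 1311): z_contact = 123.99 − 4.89 + 411.43 = 530.53 m.
Depth below ground = 548 − 530.53 = 17.5 m.

17.5 m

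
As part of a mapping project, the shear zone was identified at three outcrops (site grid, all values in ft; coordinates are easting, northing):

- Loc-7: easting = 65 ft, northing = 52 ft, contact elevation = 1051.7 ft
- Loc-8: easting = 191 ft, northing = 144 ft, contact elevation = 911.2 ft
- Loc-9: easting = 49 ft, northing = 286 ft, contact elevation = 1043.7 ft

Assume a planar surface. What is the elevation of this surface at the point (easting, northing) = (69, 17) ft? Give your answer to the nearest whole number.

Two edge vectors: Loc-7→Loc-8 = (126, 92, -140.5), Loc-7→Loc-9 = (-16, 234, -8).
Normal n = (Loc-7→Loc-8) × (Loc-7→Loc-9) = (32141, 3256, 30956).
So ∂z/∂easting = −n_x/n_z = −1.03828 and ∂z/∂northing = −n_y/n_z = −0.10518.
Intercept c from Loc-7: 1051.7 + 67.49 + 5.47 = 1124.66.
At (69, 17): z = −71.6 − 1.8 + 1124.66 = 1051.2 ft.

1051 ft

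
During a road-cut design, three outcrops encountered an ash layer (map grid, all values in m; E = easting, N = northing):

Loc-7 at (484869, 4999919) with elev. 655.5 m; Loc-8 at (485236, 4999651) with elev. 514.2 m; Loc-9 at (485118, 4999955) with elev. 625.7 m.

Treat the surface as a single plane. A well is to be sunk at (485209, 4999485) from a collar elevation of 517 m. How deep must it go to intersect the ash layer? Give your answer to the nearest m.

49 m

Let the plane be z = a·E + b·N + c.
Loc-8−Loc-7: 367a − 268b = −141.3;  Loc-9−Loc-7: 249a + 36b = −29.8.
Solving gives a = −0.16352947, b = 0.30330106.
Then c = 655.5 − a·484869 − b·4999919 = −1436534.87.
At (485209, 4999485): z_contact = −79346.0 + 1516349.1 − 1436534.87 = 468.3 m.
Depth below ground = 517 − 468.3 = 49 m.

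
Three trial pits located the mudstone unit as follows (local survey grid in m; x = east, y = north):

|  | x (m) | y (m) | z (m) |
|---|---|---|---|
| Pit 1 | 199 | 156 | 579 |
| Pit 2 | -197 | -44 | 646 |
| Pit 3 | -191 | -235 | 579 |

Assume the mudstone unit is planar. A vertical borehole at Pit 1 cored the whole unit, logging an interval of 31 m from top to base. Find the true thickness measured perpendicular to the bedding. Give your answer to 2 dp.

27.93 m

Two edge vectors: Pit 1→Pit 2 = (-396, -200, 67), Pit 1→Pit 3 = (-390, -391, 0).
Normal n = (Pit 1→Pit 2) × (Pit 1→Pit 3) = (26197, -26130, 76836).
So ∂z/∂x = −n_x/n_z = −0.34095 and ∂z/∂y = −n_y/n_z = 0.34007.
|∇z| = √(a²+b²) = 0.48156, so dip δ = arctan(0.48156) = 25.71°.
True thickness = vertical thickness × cos δ = 31 × cos 25.71° = 27.93 m.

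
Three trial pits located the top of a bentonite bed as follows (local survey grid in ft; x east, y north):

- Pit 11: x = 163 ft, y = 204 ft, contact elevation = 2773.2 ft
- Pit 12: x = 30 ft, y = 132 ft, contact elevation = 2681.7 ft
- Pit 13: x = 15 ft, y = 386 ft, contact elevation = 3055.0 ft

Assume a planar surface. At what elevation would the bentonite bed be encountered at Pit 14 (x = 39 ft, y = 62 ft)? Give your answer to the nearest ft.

Two edge vectors: Pit 11→Pit 12 = (-133, -72, -91.5), Pit 11→Pit 13 = (-148, 182, 281.8).
Normal n = (Pit 11→Pit 12) × (Pit 11→Pit 13) = (-3636.6, 51021.4, -34862).
So ∂z/∂x = −n_x/n_z = −0.10431 and ∂z/∂y = −n_y/n_z = 1.46352.
Intercept c from Pit 11: 2773.2 + 17.00 − 298.56 = 2491.64.
At (39, 62): z = −4.1 + 90.7 + 2491.64 = 2578.3 ft.

2578 ft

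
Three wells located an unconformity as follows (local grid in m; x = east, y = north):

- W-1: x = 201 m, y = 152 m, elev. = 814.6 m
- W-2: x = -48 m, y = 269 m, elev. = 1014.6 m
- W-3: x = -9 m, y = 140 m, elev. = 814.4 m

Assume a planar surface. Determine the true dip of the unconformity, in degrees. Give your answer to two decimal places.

Two edge vectors: W-1→W-2 = (-249, 117, 200), W-1→W-3 = (-210, -12, -0.2).
Normal n = (W-1→W-2) × (W-1→W-3) = (2376.6, -42049.8, 27558).
So ∂z/∂x = −n_x/n_z = −0.08624 and ∂z/∂y = −n_y/n_z = 1.52587.
Gradient magnitude |∇z| = √(a² + b²) = √(0.00744 + 2.32827) = 1.52830.
True dip = arctan(1.52830) = 56.80°, dipping toward S (azimuth ≈ 177°).

56.80°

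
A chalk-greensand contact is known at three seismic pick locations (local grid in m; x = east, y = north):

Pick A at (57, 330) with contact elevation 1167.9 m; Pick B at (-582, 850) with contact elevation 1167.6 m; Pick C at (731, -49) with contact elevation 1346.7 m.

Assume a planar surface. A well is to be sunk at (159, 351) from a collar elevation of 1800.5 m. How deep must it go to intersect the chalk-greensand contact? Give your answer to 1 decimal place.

523.0 m

Let the plane be z = a·x + b·y + c.
Pick B−Pick A: −639a + 520b = −0.3;  Pick C−Pick A: 674a − 379b = 178.8.
Solving gives a = 0.85746, b = 1.05311.
Then c = 1167.9 − a·57 − b·330 = 771.50.
At (159, 351): z_contact = 136.34 + 369.64 + 771.50 = 1277.48 m.
Depth below ground = 1800.5 − 1277.48 = 523.0 m.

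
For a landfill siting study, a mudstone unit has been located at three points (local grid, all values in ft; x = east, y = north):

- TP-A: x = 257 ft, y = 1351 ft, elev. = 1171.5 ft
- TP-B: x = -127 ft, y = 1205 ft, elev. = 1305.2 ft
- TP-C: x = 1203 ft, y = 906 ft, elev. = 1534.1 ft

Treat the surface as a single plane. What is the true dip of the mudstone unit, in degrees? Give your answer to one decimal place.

Let the plane be z = a·x + b·y + c.
TP-B−TP-A: −384a − 146b = 133.7;  TP-C−TP-A: 946a − 445b = 362.6.
Solving gives a = −0.02122, b = −0.85994.
Gradient magnitude |∇z| = √(a² + b²) = √(0.00045 + 0.73950) = 0.86020.
True dip = arctan(0.86020) = 40.7°, dipping toward N (azimuth ≈ 001°).

40.7°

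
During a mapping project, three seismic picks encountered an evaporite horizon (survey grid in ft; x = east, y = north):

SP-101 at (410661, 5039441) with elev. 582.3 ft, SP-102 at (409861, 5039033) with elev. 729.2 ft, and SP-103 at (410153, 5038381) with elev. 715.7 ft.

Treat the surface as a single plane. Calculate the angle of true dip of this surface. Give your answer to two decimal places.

9.42°

Let the plane be z = a·x + b·y + c.
SP-102−SP-101: −800a − 408b = 146.9;  SP-103−SP-101: −508a − 1060b = 133.4.
Solving gives a = −0.15808, b = −0.05009.
Gradient magnitude |∇z| = √(a² + b²) = √(0.02499 + 0.00251) = 0.16583.
True dip = arctan(0.16583) = 9.42°, dipping toward ENE (azimuth ≈ 072°).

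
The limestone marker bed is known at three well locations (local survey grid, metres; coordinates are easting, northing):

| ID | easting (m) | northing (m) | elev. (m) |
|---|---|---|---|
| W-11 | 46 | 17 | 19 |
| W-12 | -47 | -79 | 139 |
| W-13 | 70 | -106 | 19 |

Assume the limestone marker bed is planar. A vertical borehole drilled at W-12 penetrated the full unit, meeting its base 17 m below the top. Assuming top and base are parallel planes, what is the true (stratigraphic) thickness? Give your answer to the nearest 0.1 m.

Two edge vectors: W-11→W-12 = (-93, -96, 120), W-11→W-13 = (24, -123, 0).
Normal n = (W-11→W-12) × (W-11→W-13) = (14760, 2880, 13743).
So ∂z/∂easting = −n_x/n_z = −1.07400 and ∂z/∂northing = −n_y/n_z = −0.20956.
|∇z| = √(a²+b²) = 1.09426, so dip δ = arctan(1.09426) = 47.58°.
True thickness = vertical thickness × cos δ = 17 × cos 47.58° = 11.5 m.

11.5 m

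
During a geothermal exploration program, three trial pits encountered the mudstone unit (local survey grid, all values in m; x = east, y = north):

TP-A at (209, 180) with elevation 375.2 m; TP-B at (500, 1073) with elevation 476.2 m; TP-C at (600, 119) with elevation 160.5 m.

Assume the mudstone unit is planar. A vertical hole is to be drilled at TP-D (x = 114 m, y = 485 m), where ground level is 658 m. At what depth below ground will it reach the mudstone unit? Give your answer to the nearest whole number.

Two edge vectors: TP-A→TP-B = (291, 893, 101), TP-A→TP-C = (391, -61, -214.7).
Normal n = (TP-A→TP-B) × (TP-A→TP-C) = (-185566.1, 101968.7, -366914).
So ∂z/∂x = −n_x/n_z = −0.50575 and ∂z/∂y = −n_y/n_z = 0.27791.
Intercept c from TP-A: 375.2 + 105.70 − 50.02 = 430.88.
At (114, 485): z_contact = −57.7 + 134.8 + 430.88 = 508.0 m.
Depth below ground = 658 − 508.0 = 150 m.

150 m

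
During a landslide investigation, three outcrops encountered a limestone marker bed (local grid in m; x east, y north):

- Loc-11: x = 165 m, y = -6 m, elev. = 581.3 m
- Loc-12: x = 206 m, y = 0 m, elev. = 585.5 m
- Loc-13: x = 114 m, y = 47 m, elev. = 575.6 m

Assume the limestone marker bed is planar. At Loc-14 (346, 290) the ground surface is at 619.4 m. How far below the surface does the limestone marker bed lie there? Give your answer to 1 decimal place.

Two edge vectors: Loc-11→Loc-12 = (41, 6, 4.2), Loc-11→Loc-13 = (-51, 53, -5.7).
Normal n = (Loc-11→Loc-12) × (Loc-11→Loc-13) = (-256.8, 19.5, 2479).
So ∂z/∂x = −n_x/n_z = 0.10359 and ∂z/∂y = −n_y/n_z = −0.00787.
Intercept c from Loc-11: 581.3 − 17.09 − 0.05 = 564.16.
At (346, 290): z_contact = 35.84 − 2.28 + 564.16 = 597.72 m.
Depth below ground = 619.4 − 597.72 = 21.7 m.

21.7 m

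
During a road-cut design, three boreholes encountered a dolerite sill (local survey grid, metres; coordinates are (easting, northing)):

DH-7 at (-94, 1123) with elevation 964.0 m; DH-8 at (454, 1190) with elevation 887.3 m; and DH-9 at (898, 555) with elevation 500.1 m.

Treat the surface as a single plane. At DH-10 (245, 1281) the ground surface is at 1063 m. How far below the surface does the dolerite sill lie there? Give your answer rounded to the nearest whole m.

91 m

Two edge vectors: DH-7→DH-8 = (548, 67, -76.7), DH-7→DH-9 = (992, -568, -463.9).
Normal n = (DH-7→DH-8) × (DH-7→DH-9) = (-74646.9, 178130.8, -377728).
So ∂z/∂E = −n_x/n_z = −0.19762 and ∂z/∂N = −n_y/n_z = 0.47158.
Intercept c from DH-7: 964 − 18.58 − 529.59 = 415.83.
At (245, 1281): z_contact = −48.4 + 604.1 + 415.83 = 971.5 m.
Depth below ground = 1063 − 971.5 = 91 m.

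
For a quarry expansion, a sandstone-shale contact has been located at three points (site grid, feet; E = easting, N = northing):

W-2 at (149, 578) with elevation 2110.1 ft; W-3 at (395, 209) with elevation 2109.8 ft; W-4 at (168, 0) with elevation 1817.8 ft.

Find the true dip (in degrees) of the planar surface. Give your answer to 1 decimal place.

Let the plane be z = a·E + b·N + c.
W-3−W-2: 246a − 369b = −0.3;  W-4−W-2: 19a − 578b = −292.3.
Solving gives a = 0.79662, b = 0.53190.
Gradient magnitude |∇z| = √(a² + b²) = √(0.63461 + 0.28291) = 0.95787.
True dip = arctan(0.95787) = 43.8°, dipping toward WSW (azimuth ≈ 236°).

43.8°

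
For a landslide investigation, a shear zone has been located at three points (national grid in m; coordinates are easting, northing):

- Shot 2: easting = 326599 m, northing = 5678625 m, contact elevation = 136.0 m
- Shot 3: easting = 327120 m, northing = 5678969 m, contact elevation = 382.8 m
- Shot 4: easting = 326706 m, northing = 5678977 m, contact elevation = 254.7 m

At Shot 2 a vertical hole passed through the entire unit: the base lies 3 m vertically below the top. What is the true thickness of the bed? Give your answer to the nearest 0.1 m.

2.8 m

Let the plane be z = a·easting + b·northing + c.
Shot 3−Shot 2: 521a + 344b = 246.8;  Shot 4−Shot 2: 107a + 352b = 118.7.
Solving gives a = 0.31409, b = 0.24174.
|∇z| = √(a²+b²) = 0.39635, so dip δ = arctan(0.39635) = 21.62°.
True thickness = vertical thickness × cos δ = 3 × cos 21.62° = 2.8 m.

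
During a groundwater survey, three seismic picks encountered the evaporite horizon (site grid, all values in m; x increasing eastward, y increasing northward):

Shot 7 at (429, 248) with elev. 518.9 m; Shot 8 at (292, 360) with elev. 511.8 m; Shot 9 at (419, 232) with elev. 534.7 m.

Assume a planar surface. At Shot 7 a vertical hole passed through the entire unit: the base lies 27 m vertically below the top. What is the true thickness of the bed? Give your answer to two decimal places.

Let the plane be z = a·x + b·y + c.
Shot 8−Shot 7: −137a + 112b = −7.1;  Shot 9−Shot 7: −10a − 16b = 15.8.
Solving gives a = −0.50000, b = −0.67500.
|∇z| = √(a²+b²) = 0.84001, so dip δ = arctan(0.84001) = 40.03°.
True thickness = vertical thickness × cos δ = 27 × cos 40.03° = 20.67 m.

20.67 m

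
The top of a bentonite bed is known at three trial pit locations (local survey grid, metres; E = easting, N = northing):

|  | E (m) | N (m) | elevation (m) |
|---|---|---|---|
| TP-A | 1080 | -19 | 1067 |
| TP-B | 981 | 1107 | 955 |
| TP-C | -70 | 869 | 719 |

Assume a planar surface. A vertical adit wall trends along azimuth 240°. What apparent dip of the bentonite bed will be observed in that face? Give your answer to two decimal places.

Two edge vectors: TP-A→TP-B = (-99, 1126, -112), TP-A→TP-C = (-1150, 888, -348).
Normal n = (TP-A→TP-B) × (TP-A→TP-C) = (-292392, 94348, 1206988).
So ∂z/∂E = −n_x/n_z = 0.24225 and ∂z/∂N = −n_y/n_z = −0.07817.
Unit vector along 240° is (sin 240°, cos 240°) = (-0.8660, -0.5000).
Slope in that direction = a·(-0.8660) + b·(-0.5000) = −0.17071.
Apparent dip = arctan|0.17071| = 9.69° (true dip is 14.3°, so apparent ≤ true as expected).

9.69°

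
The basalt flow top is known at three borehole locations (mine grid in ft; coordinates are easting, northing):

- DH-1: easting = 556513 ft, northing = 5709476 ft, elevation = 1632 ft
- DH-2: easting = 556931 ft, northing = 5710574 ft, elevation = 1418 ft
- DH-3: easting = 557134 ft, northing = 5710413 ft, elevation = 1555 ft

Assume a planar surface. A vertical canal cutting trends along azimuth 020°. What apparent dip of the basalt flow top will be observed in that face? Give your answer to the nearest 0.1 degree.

Two edge vectors: DH-1→DH-2 = (418, 1098, -214), DH-1→DH-3 = (621, 937, -77).
Normal n = (DH-1→DH-2) × (DH-1→DH-3) = (115972, -100708, -290192).
So ∂z/∂easting = −n_x/n_z = 0.39964 and ∂z/∂northing = −n_y/n_z = −0.34704.
Unit vector along 020° is (sin 20°, cos 20°) = (0.3420, 0.9397).
Slope in that direction = a·(0.3420) + b·(0.9397) = −0.18943.
Apparent dip = arctan|0.18943| = 10.7° (true dip is 27.9°, so apparent ≤ true as expected).

10.7°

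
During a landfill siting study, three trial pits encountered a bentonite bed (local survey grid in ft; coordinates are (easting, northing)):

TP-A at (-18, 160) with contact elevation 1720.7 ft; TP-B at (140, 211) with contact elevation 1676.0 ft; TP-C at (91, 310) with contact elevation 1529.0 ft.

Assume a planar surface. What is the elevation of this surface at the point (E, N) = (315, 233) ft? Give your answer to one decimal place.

Two edge vectors: TP-A→TP-B = (158, 51, -44.7), TP-A→TP-C = (109, 150, -191.7).
Normal n = (TP-A→TP-B) × (TP-A→TP-C) = (-3071.7, 25416.3, 18141).
So ∂z/∂E = −n_x/n_z = 0.16932 and ∂z/∂N = −n_y/n_z = −1.40104.
Intercept c from TP-A: 1720.7 + 3.05 + 224.17 = 1947.91.
At (315, 233): z = 53.3 − 326.4 + 1947.91 = 1674.8 ft.

1674.8 ft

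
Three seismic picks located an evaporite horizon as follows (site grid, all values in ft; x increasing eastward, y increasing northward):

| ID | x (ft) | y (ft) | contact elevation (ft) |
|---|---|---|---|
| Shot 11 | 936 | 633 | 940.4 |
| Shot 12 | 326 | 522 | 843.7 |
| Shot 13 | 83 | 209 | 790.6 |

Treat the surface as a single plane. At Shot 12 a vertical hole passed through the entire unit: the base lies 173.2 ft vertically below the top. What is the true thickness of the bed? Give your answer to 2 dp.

Let the plane be z = a·x + b·y + c.
Shot 12−Shot 11: −610a − 111b = −96.7;  Shot 13−Shot 11: −853a − 424b = −149.8.
Solving gives a = 0.14865, b = 0.05424.
|∇z| = √(a²+b²) = 0.15824, so dip δ = arctan(0.15824) = 8.99°.
True thickness = vertical thickness × cos δ = 173.2 × cos 8.99° = 171.07 ft.

171.07 ft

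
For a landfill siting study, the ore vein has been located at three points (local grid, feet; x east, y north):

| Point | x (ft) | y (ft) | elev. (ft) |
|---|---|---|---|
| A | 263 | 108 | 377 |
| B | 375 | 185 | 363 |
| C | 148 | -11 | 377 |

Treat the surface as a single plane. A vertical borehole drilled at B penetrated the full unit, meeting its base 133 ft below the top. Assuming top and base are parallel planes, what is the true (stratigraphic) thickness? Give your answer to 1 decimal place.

Two edge vectors: A→B = (112, 77, -14), A→C = (-115, -119, 0).
Normal n = (A→B) × (A→C) = (-1666, 1610, -4473).
So ∂z/∂x = −n_x/n_z = −0.37246 and ∂z/∂y = −n_y/n_z = 0.35994.
|∇z| = √(a²+b²) = 0.51796, so dip δ = arctan(0.51796) = 27.38°.
True thickness = vertical thickness × cos δ = 133 × cos 27.38° = 118.1 ft.

118.1 ft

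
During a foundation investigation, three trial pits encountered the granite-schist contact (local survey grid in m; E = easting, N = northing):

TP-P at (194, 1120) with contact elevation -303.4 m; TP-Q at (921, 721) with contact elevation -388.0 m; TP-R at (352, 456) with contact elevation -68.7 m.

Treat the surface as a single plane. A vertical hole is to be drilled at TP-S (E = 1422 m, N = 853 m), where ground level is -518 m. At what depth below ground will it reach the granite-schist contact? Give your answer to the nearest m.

107 m

Let the plane be z = a·E + b·N + c.
TP-Q−TP-P: 727a − 399b = −84.6;  TP-R−TP-P: 158a − 664b = 234.7.
Solving gives a = −0.35698, b = −0.43841.
Then c = -303.4 − a·194 − b·1120 = 256.87.
At (1422, 853): z_contact = −507.6 − 374.0 + 256.87 = -624.7 m.
Depth below ground = -518 − (-624.7) = 107 m.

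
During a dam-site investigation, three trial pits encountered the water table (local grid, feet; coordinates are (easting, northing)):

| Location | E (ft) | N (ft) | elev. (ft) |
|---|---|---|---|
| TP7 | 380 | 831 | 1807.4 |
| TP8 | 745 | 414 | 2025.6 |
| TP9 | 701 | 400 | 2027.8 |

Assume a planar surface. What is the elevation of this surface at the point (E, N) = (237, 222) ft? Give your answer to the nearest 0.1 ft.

Let the plane be z = a·E + b·N + c.
TP8−TP7: 365a − 417b = 218.2;  TP9−TP7: 321a − 431b = 220.4.
Solving gives a = 0.09112, b = −0.44351.
Then c = 1807.4 − a·380 − b·831 = 2141.33.
At (237, 222): z = 21.6 − 98.5 + 2141.33 = 2064.5 ft.

2064.5 ft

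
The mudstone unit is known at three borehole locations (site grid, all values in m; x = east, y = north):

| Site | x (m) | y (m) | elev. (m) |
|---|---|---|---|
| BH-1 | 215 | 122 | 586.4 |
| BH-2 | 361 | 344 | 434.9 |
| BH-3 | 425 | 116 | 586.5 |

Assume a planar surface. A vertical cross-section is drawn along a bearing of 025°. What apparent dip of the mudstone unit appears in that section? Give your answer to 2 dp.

Two edge vectors: BH-1→BH-2 = (146, 222, -151.5), BH-1→BH-3 = (210, -6, 0.1).
Normal n = (BH-1→BH-2) × (BH-1→BH-3) = (-886.8, -31829.6, -47496).
So ∂z/∂x = −n_x/n_z = −0.01867 and ∂z/∂y = −n_y/n_z = −0.67015.
Unit vector along 025° is (sin 25°, cos 25°) = (0.4226, 0.9063).
Slope in that direction = a·(0.4226) + b·(0.9063) = −0.61526.
Apparent dip = arctan|0.61526| = 31.60° (true dip is 33.8°, so apparent ≤ true as expected).

31.60°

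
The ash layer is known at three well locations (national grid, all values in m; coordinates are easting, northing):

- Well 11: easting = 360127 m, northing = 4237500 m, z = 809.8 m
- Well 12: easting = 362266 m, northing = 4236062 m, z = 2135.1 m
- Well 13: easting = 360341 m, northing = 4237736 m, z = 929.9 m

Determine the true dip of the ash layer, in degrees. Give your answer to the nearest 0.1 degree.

Let the plane be z = a·easting + b·northing + c.
Well 12−Well 11: 2139a − 1438b = 1325.3;  Well 13−Well 11: 214a + 236b = 120.1.
Solving gives a = 0.59748, b = −0.03289.
Gradient magnitude |∇z| = √(a² + b²) = √(0.35698 + 0.00108) = 0.59839.
True dip = arctan(0.59839) = 30.9°, dipping toward W (azimuth ≈ 273°).

30.9°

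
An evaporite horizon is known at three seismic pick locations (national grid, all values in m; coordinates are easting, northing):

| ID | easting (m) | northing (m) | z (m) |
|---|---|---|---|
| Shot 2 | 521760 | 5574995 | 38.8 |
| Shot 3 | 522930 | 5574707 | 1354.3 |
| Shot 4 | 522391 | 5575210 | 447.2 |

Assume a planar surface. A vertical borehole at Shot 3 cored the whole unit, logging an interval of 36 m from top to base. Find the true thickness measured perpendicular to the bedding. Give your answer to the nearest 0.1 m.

22.7 m

Let the plane be z = a·easting + b·northing + c.
Shot 3−Shot 2: 1170a − 288b = 1315.5;  Shot 4−Shot 2: 631a + 215b = 408.4.
Solving gives a = 0.92424, b = −0.81299.
|∇z| = √(a²+b²) = 1.23092, so dip δ = arctan(1.23092) = 50.91°.
True thickness = vertical thickness × cos δ = 36 × cos 50.91° = 22.7 m.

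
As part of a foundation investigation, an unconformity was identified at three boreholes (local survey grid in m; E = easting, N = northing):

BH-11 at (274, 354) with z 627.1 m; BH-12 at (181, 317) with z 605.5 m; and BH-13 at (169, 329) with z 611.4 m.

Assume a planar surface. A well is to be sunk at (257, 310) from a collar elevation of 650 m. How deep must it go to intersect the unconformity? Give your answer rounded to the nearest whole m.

46 m

Let the plane be z = a·E + b·N + c.
BH-12−BH-11: −93a − 37b = −21.6;  BH-13−BH-11: −105a − 25b = −15.7.
Solving gives a = 0.02622, b = 0.51788.
Then c = 627.1 − a·274 − b·354 = 436.59.
At (257, 310): z_contact = 6.7 + 160.5 + 436.59 = 603.9 m.
Depth below ground = 650 − 603.9 = 46 m.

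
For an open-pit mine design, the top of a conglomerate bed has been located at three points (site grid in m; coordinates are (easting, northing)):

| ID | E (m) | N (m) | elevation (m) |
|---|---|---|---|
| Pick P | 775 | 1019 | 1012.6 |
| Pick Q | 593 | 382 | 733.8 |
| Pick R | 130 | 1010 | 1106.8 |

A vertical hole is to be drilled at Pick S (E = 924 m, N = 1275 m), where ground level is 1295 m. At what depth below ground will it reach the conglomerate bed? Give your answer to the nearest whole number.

Let the plane be z = a·E + b·N + c.
Pick Q−Pick P: −182a − 637b = −278.8;  Pick R−Pick P: −645a − 9b = 94.2.
Solving gives a = −0.15276, b = 0.48132.
Then c = 1012.6 − a·775 − b·1019 = 640.52.
At (924, 1275): z_contact = −141.2 + 613.7 + 640.52 = 1113.1 m.
Depth below ground = 1295 − 1113.1 = 182 m.

182 m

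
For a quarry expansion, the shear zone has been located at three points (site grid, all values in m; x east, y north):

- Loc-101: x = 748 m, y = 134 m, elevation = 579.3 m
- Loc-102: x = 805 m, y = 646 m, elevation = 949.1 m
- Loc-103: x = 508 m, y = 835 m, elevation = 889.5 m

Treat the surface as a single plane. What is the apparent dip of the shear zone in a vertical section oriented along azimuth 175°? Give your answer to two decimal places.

30.85°

Let the plane be z = a·x + b·y + c.
Loc-102−Loc-101: 57a + 512b = 369.8;  Loc-103−Loc-101: −240a + 701b = 310.2.
Solving gives a = 0.61661, b = 0.65362.
Unit vector along 175° is (sin 175°, cos 175°) = (0.0872, -0.9962).
Slope in that direction = a·(0.0872) + b·(-0.9962) = −0.59739.
Apparent dip = arctan|0.59739| = 30.85° (true dip is 41.9°, so apparent ≤ true as expected).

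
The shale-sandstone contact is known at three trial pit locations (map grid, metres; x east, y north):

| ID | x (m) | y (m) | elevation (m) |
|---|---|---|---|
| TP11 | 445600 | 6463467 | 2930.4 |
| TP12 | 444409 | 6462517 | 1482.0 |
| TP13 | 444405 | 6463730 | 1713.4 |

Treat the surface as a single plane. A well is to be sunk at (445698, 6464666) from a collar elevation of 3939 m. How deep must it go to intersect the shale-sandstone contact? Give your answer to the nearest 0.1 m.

Let the plane be z = a·x + b·y + c.
TP12−TP11: −1191a − 950b = −1448.4;  TP13−TP11: −1195a + 263b = −1217.
Solving gives a = 1.061164819, b = 0.194266001.
Then c = 2930.4 − a·445600 − b·6463467 = −1725556.53.
At (445698, 6464666): z_contact = 472959.04 + 1255864.81 − 1725556.53 = 3267.32 m.
Depth below ground = 3939 − 3267.32 = 671.7 m.

671.7 m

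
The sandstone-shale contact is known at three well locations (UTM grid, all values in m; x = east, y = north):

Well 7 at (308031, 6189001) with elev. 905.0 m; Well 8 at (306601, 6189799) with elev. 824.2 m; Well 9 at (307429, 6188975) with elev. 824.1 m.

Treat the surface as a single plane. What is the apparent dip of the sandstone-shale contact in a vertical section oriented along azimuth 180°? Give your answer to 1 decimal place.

Two edge vectors: Well 7→Well 8 = (-1430, 798, -80.8), Well 7→Well 9 = (-602, -26, -80.9).
Normal n = (Well 7→Well 8) × (Well 7→Well 9) = (-66659, -67045.4, 517576).
So ∂z/∂x = −n_x/n_z = 0.12879 and ∂z/∂y = −n_y/n_z = 0.12954.
Unit vector along 180° is (sin 180°, cos 180°) = (0.0000, -1.0000).
Slope in that direction = a·(0.0000) + b·(-1.0000) = −0.12954.
Apparent dip = arctan|0.12954| = 7.4° (true dip is 10.4°, so apparent ≤ true as expected).

7.4°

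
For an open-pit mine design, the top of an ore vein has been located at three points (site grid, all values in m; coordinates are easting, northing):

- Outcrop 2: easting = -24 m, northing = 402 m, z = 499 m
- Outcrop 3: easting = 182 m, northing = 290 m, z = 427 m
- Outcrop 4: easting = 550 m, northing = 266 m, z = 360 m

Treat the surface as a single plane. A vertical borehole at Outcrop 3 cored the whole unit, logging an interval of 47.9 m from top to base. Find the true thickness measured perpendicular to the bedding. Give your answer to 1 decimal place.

Let the plane be z = a·easting + b·northing + c.
Outcrop 3−Outcrop 2: 206a − 112b = −72;  Outcrop 4−Outcrop 2: 574a − 136b = −139.
Solving gives a = −0.15924, b = 0.34997.
|∇z| = √(a²+b²) = 0.38449, so dip δ = arctan(0.38449) = 21.03°.
True thickness = vertical thickness × cos δ = 47.9 × cos 21.03° = 44.7 m.

44.7 m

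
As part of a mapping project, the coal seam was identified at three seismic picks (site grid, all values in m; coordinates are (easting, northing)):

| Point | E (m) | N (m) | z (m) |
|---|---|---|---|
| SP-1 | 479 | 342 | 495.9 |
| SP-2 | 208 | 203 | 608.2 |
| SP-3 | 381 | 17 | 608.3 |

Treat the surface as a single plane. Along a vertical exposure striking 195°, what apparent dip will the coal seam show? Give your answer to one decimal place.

18.0°

Let the plane be z = a·E + b·N + c.
SP-2−SP-1: −271a − 139b = 112.3;  SP-3−SP-1: −98a − 325b = 112.4.
Solving gives a = −0.28036, b = −0.26131.
Unit vector along 195° is (sin 195°, cos 195°) = (-0.2588, -0.9659).
Slope in that direction = a·(-0.2588) + b·(-0.9659) = 0.32497.
Apparent dip = arctan|0.32497| = 18.0° (true dip is 21.0°, so apparent ≤ true as expected).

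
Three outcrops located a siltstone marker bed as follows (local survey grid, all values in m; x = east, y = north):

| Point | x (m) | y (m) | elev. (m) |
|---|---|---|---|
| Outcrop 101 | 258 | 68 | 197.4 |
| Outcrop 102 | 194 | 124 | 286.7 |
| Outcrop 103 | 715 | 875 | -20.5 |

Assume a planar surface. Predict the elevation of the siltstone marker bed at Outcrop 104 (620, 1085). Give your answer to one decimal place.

156.2 m

Two edge vectors: Outcrop 101→Outcrop 102 = (-64, 56, 89.3), Outcrop 101→Outcrop 103 = (457, 807, -217.9).
Normal n = (Outcrop 101→Outcrop 102) × (Outcrop 101→Outcrop 103) = (-84267.5, 26864.5, -77240).
So ∂z/∂x = −n_x/n_z = −1.090983 and ∂z/∂y = −n_y/n_z = 0.347806.
Intercept c from Outcrop 101: 197.4 + 281.47 − 23.65 = 455.22.
At (620, 1085): z = −676.4 + 377.4 + 455.22 = 156.2 m.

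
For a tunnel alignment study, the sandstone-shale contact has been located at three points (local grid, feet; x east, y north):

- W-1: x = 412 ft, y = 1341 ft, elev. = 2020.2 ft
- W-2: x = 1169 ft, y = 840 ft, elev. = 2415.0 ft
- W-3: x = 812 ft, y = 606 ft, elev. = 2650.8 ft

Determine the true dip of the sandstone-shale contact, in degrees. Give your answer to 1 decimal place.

42.0°

Let the plane be z = a·x + b·y + c.
W-2−W-1: 757a − 501b = 394.8;  W-3−W-1: 400a − 735b = 630.6.
Solving gives a = −0.07234, b = −0.89733.
Gradient magnitude |∇z| = √(a² + b²) = √(0.00523 + 0.80520) = 0.90024.
True dip = arctan(0.90024) = 42.0°, dipping toward N (azimuth ≈ 005°).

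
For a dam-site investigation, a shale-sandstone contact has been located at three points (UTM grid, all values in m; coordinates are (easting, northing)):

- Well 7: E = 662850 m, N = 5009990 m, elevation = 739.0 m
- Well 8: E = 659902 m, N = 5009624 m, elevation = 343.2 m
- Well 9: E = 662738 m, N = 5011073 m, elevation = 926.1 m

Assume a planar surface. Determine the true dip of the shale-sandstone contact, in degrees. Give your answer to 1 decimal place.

12.2°

Two edge vectors: Well 7→Well 8 = (-2948, -366, -395.8), Well 7→Well 9 = (-112, 1083, 187.1).
Normal n = (Well 7→Well 8) × (Well 7→Well 9) = (360172.8, 595900.4, -3233676).
So ∂z/∂E = −n_x/n_z = 0.11138 and ∂z/∂N = −n_y/n_z = 0.18428.
Gradient magnitude |∇z| = √(a² + b²) = √(0.01241 + 0.03396) = 0.21533.
True dip = arctan(0.21533) = 12.2°, dipping toward SSW (azimuth ≈ 211°).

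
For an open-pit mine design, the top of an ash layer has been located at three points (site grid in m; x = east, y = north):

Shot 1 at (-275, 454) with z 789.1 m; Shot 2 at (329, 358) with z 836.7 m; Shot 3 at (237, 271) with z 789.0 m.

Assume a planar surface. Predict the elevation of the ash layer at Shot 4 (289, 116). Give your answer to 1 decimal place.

734.7 m

Let the plane be z = a·x + b·y + c.
Shot 2−Shot 1: 604a − 96b = 47.6;  Shot 3−Shot 1: 512a − 183b = −0.1.
Solving gives a = 0.14207, b = 0.39804.
Then c = 789.1 − a·-275 − b·454 = 647.46.
At (289, 116): z = 41.1 + 46.2 + 647.46 = 734.7 m.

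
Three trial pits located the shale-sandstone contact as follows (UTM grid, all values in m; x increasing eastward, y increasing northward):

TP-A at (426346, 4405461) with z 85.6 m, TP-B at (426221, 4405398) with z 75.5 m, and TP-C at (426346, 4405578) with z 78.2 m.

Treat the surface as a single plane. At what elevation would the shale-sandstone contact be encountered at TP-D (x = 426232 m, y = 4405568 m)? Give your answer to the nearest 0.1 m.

Two edge vectors: TP-A→TP-B = (-125, -63, -10.1), TP-A→TP-C = (0, 117, -7.4).
Normal n = (TP-A→TP-B) × (TP-A→TP-C) = (1647.9, -925, -14625).
So ∂z/∂x = −n_x/n_z = 0.112676923 and ∂z/∂y = −n_y/n_z = −0.063247863.
Intercept c from TP-A: 85.6 − 48039.36 + 278635.99 = 230682.24.
At (426232, 4405568): z = 48026.5 − 278642.8 + 230682.24 = 66.0 m.

66.0 m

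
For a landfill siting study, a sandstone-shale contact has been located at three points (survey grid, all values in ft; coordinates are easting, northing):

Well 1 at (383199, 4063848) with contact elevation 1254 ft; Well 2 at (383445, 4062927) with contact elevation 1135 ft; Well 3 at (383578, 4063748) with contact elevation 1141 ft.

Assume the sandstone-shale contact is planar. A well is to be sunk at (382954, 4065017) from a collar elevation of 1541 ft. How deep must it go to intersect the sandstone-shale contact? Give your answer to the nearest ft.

155 ft

Let the plane be z = a·easting + b·northing + c.
Well 2−Well 1: 246a − 921b = −119;  Well 3−Well 1: 379a − 100b = −113.
Solving gives a = −0.28408212, b = 0.05332877.
Then c = 1254 − a·383199 − b·4063848 = −106606.04.
At (382954, 4065017): z_contact = −108790.4 + 216782.4 − 106606.04 = 1385.9 ft.
Depth below ground = 1541 − 1385.9 = 155 ft.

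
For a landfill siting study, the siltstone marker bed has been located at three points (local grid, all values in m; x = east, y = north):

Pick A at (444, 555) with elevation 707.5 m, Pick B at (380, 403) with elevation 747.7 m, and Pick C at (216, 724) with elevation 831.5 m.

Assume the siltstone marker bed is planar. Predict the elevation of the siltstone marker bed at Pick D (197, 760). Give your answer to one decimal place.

Let the plane be z = a·x + b·y + c.
Pick B−Pick A: −64a − 152b = 40.2;  Pick C−Pick A: −228a + 169b = 124.
Solving gives a = −0.56390, b = −0.02704.
Then c = 707.5 − a·444 − b·555 = 972.88.
At (197, 760): z = −111.1 − 20.6 + 972.88 = 841.2 m.

841.2 m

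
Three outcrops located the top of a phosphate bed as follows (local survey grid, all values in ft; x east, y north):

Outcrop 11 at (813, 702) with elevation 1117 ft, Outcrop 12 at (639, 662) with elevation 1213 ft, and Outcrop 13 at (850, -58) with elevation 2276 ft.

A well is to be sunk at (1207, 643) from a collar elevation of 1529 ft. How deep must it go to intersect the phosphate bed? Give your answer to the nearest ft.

400 ft

Two edge vectors: Outcrop 11→Outcrop 12 = (-174, -40, 96), Outcrop 11→Outcrop 13 = (37, -760, 1159).
Normal n = (Outcrop 11→Outcrop 12) × (Outcrop 11→Outcrop 13) = (26600, 205218, 133720).
So ∂z/∂x = −n_x/n_z = −0.19892 and ∂z/∂y = −n_y/n_z = −1.53468.
Intercept c from Outcrop 11: 1117 + 161.72 + 1077.35 = 2356.07.
At (1207, 643): z_contact = −240.1 − 986.8 + 2356.07 = 1129.2 ft.
Depth below ground = 1529 − 1129.2 = 400 ft.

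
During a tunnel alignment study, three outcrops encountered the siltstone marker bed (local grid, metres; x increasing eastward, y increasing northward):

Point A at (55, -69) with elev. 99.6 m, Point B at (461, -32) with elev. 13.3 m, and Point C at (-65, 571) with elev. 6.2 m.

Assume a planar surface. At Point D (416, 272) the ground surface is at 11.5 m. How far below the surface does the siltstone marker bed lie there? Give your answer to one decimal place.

Let the plane be z = a·x + b·y + c.
Point B−Point A: 406a + 37b = −86.3;  Point C−Point A: −120a + 640b = −93.4.
Solving gives a = −0.19591, b = −0.18267.
Then c = 99.6 − a·55 − b·-69 = 97.77.
At (416, 272): z_contact = −81.50 − 49.69 + 97.77 = -33.42 m.
Depth below ground = 11.5 − (-33.42) = 44.9 m.

44.9 m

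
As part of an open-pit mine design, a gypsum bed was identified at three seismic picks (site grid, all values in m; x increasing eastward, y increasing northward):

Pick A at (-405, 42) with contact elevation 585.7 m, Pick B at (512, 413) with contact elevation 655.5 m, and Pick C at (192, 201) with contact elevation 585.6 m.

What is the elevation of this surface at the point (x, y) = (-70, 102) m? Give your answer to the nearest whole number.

570 m

Let the plane be z = a·x + b·y + c.
Pick B−Pick A: 917a + 371b = 69.8;  Pick C−Pick A: 597a + 159b = −0.1.
Solving gives a = −0.14713, b = 0.55180.
Then c = 585.7 − a·-405 − b·42 = 502.94.
At (-70, 102): z = 10.3 + 56.3 + 502.94 = 569.5 m.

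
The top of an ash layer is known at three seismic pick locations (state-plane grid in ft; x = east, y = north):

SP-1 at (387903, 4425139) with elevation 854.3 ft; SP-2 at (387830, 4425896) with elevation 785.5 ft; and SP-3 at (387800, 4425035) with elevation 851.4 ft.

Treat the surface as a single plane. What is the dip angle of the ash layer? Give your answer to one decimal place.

7.7°

Let the plane be z = a·x + b·y + c.
SP-2−SP-1: −73a + 757b = −68.8;  SP-3−SP-1: −103a − 104b = −2.9.
Solving gives a = 0.10928, b = −0.08035.
Gradient magnitude |∇z| = √(a² + b²) = √(0.01194 + 0.00646) = 0.13564.
True dip = arctan(0.13564) = 7.7°, dipping toward NW (azimuth ≈ 306°).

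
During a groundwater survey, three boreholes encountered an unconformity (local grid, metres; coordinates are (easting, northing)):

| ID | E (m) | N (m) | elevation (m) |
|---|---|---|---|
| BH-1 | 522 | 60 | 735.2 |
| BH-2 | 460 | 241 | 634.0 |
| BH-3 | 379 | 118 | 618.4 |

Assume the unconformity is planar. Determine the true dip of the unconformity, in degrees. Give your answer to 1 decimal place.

Let the plane be z = a·E + b·N + c.
BH-2−BH-1: −62a + 181b = −101.2;  BH-3−BH-1: −143a + 58b = −116.8.
Solving gives a = 0.68521, b = −0.32440.
Gradient magnitude |∇z| = √(a² + b²) = √(0.46951 + 0.10524) = 0.75812.
True dip = arctan(0.75812) = 37.2°, dipping toward WNW (azimuth ≈ 295°).

37.2°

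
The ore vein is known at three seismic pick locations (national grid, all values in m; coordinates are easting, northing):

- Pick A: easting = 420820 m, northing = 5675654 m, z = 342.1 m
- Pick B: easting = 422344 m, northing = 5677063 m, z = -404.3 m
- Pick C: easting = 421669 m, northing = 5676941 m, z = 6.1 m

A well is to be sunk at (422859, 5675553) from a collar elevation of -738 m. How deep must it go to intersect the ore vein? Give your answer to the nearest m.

Let the plane be z = a·easting + b·northing + c.
Pick B−Pick A: 1524a + 1409b = −746.4;  Pick C−Pick A: 849a + 1287b = −336.
Solving gives a = −0.63673098, b = 0.15896240.
Then c = 342.1 − a·420820 − b·5675654 = −633924.32.
At (422859, 5675553): z_contact = −269247.4 + 902199.5 − 633924.32 = -972.2 m.
Depth below ground = -738 − (-972.2) = 234 m.

234 m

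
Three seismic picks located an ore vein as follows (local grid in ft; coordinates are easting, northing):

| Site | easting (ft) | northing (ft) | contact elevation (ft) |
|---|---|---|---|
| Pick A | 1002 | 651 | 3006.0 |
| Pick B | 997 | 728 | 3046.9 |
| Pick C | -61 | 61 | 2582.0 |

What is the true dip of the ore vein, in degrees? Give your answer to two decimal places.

Let the plane be z = a·easting + b·northing + c.
Pick B−Pick A: −5a + 77b = 40.9;  Pick C−Pick A: −1063a − 590b = −424.
Solving gives a = 0.10044, b = 0.53769.
Gradient magnitude |∇z| = √(a² + b²) = √(0.01009 + 0.28911) = 0.54699.
True dip = arctan(0.54699) = 28.68°, dipping toward S (azimuth ≈ 191°).

28.68°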